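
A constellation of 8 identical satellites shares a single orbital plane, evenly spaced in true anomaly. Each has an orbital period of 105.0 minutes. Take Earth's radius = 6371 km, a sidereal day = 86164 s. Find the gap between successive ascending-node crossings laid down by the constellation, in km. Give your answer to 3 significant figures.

366 km

T = 105.0 min = 6300.0 s.
Single-satellite node shift = (6300.0/86164) × 360° = 26.32°.
With 8 satellites evenly phased, successive equator crossings are 26.32/8 = 3.290° apart.
That is 3.290 × 111.2 = 366 km at the equator.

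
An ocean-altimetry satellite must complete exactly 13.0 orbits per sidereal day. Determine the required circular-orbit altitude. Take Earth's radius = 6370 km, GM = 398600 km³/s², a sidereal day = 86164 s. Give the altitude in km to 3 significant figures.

Required period T = 86164 / 13.0 = 6628.0 s.
From T = 2π√(a³/μ): a = (μ T²/4π²)^(1/3) = (398600 × 6628.0² / 4π²)^(1/3) = 7626 km.
Altitude h = a − R = 7626 − 6370 = 1256 km.

1260 km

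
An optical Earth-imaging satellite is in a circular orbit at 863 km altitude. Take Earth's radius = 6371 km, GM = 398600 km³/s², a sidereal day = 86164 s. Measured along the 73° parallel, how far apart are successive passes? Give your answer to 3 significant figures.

832 km

Semi-major axis a = 6371 + 863 = 7234 km. Period T = 2π√(a³/μ) = 2π√(7234³/398600) = 6123.2 s = 102.05 min.
Node shift per orbit = (6123.2/86164) × 360° = 25.58°.
Equatorial spacing = 25.58 × 111.2 km/° = 2845 km.
At 73° latitude, spacing = 2845 × cos(73°) = 832 km.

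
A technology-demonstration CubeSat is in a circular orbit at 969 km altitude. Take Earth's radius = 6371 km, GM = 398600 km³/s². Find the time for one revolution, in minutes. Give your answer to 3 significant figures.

Semi-major axis a = 6371 + 969 = 7340 km. Period T = 2π√(a³/μ) = 2π√(7340³/398600) = 6258.3 s = 104.30 min.

104 min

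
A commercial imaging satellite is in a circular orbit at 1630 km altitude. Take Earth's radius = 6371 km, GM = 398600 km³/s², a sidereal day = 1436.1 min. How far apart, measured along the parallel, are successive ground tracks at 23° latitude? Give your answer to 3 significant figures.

3050 km

Semi-major axis a = 6371 + 1630 = 8001 km. Period T = 2π√(a³/μ) = 2π√(8001³/398600) = 7122.4 s = 118.71 min.
Node shift per orbit = (7122.4/86166) × 360° = 29.76°.
Equatorial spacing = 29.76 × 111.2 km/° = 3309 km.
At 23° latitude, spacing = 3309 × cos(23°) = 3046 km.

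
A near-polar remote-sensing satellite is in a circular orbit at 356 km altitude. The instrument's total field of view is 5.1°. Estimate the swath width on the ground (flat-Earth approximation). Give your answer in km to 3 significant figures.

Half-angle = 5.1°/2 = 2.55°.
Swath width ≈ 2h·tan(θ/2) = 2 × 356 × tan(2.55°) = 31.7 km.

31.7 km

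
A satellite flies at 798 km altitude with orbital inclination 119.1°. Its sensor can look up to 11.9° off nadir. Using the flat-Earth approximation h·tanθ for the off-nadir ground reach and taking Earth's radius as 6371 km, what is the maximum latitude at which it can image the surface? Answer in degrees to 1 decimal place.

Retrograde orbit: the ground track reaches ±(180° − i) = ±(180 − 119.1) = ±60.9°.
Sensor half-swath on the ground ≈ 798·tan(11.9°) = 168 km = 1.51° of latitude.
Maximum observable latitude ≈ 60.9 + 1.51 = 62.4°.

62.4°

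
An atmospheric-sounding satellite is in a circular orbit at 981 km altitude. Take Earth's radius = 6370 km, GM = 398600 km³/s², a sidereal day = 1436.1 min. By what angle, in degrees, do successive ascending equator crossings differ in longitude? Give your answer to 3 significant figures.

26.2°

Semi-major axis a = 6370 + 981 = 7351 km. Period T = 2π√(a³/μ) = 2π√(7351³/398600) = 6272.4 s = 104.54 min.
During one orbit Earth rotates (6272.4 / 86166) × 360° = 26.21°.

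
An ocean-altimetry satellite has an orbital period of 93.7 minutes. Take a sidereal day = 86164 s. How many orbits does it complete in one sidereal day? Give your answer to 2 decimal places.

T = 93.7 min = 5622.0 s.
Orbits per sidereal day = 86164 / 5622.0 = 15.326.

15.33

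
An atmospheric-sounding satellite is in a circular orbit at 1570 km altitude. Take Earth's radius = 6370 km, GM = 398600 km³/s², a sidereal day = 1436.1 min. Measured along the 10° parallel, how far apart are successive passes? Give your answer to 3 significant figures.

3220 km

Semi-major axis a = 6370 + 1570 = 7940 km. Period T = 2π√(a³/μ) = 2π√(7940³/398600) = 7041.1 s = 117.35 min.
Node shift per orbit = (7041.1/86166) × 360° = 29.42°.
Equatorial spacing = 29.42 × 111.2 km/° = 3271 km.
At 10° latitude, spacing = 3271 × cos(10°) = 3221 km.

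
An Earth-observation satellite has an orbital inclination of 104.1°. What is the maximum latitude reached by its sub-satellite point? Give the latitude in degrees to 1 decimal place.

75.9°

Retrograde orbit: the ground track reaches ±(180° − i) = ±(180 − 104.1) = ±75.9°.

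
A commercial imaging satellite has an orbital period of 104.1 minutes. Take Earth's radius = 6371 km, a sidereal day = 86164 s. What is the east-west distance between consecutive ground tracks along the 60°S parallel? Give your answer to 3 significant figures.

T = 104.1 min = 6246.0 s.
Node shift per orbit = (6246.0/86164) × 360° = 26.10°.
Equatorial spacing = 26.10 × 111.2 km/° = 2902 km.
At 60° latitude, spacing = 2902 × cos(60°) = 1451 km.

1450 km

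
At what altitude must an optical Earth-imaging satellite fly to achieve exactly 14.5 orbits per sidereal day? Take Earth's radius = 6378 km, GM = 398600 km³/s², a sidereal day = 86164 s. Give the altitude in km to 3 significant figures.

Required period T = 86164 / 14.5 = 5942.3 s.
From T = 2π√(a³/μ): a = (μ T²/4π²)^(1/3) = (398600 × 5942.3² / 4π²)^(1/3) = 7091 km.
Altitude h = a − R = 7091 − 6378 = 713 km.

713 km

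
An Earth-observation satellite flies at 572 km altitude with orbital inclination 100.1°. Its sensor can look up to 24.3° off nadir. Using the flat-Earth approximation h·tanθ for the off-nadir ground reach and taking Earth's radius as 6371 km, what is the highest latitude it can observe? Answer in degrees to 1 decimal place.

82.2°

Retrograde orbit: the ground track reaches ±(180° − i) = ±(180 − 100.1) = ±79.9°.
Sensor half-swath on the ground ≈ 572·tan(24.3°) = 258 km = 2.32° of latitude.
Maximum observable latitude ≈ 79.9 + 2.32 = 82.2°.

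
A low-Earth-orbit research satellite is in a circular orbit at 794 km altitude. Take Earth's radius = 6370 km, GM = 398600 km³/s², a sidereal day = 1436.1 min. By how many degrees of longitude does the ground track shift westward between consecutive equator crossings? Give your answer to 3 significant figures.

25.2°

Semi-major axis a = 6370 + 794 = 7164 km. Period T = 2π√(a³/μ) = 2π√(7164³/398600) = 6034.5 s = 100.58 min.
During one orbit Earth rotates (6034.5 / 86166) × 360° = 25.21°.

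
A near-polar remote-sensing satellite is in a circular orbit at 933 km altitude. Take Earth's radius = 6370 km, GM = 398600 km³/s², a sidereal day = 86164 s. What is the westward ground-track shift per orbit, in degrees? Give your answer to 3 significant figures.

26.0°

Semi-major axis a = 6370 + 933 = 7303 km. Period T = 2π√(a³/μ) = 2π√(7303³/398600) = 6211.0 s = 103.52 min.
During one orbit Earth rotates (6211.0 / 86164) × 360° = 25.95°.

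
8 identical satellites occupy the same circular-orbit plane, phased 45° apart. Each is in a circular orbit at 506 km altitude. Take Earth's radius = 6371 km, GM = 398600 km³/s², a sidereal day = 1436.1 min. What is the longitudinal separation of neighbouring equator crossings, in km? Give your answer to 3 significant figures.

330 km

Semi-major axis a = 6371 + 506 = 6877 km. Period T = 2π√(a³/μ) = 2π√(6877³/398600) = 5675.6 s = 94.59 min.
Single-satellite node shift = (5675.6/86166) × 360° = 23.71°.
With 8 satellites evenly phased, successive equator crossings are 23.71/8 = 2.964° apart.
That is 2.964 × 111.2 = 330 km at the equator.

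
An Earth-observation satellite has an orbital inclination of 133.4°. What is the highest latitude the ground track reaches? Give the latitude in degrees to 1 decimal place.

46.6°

Retrograde orbit: the ground track reaches ±(180° − i) = ±(180 − 133.4) = ±46.6°.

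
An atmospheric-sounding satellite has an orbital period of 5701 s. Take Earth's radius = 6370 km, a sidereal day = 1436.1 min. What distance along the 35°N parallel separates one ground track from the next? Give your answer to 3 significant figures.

2170 km

Node shift per orbit = (5701.0/86166) × 360° = 23.82°.
Equatorial spacing = 23.82 × 111.2 km/° = 2648 km.
At 35° latitude, spacing = 2648 × cos(35°) = 2169 km.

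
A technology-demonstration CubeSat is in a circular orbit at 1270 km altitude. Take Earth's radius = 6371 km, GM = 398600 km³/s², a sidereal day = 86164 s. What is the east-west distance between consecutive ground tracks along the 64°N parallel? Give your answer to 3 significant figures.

Semi-major axis a = 6371 + 1270 = 7641 km. Period T = 2π√(a³/μ) = 2π√(7641³/398600) = 6647.2 s = 110.79 min.
Node shift per orbit = (6647.2/86164) × 360° = 27.77°.
Equatorial spacing = 27.77 × 111.2 km/° = 3088 km.
At 64° latitude, spacing = 3088 × cos(64°) = 1354 km.

1350 km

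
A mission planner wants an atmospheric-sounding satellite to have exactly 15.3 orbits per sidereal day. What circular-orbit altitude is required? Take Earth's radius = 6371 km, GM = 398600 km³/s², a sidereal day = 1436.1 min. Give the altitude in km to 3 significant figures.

Required period T = 86166 / 15.3 = 5631.8 s.
From T = 2π√(a³/μ): a = (μ T²/4π²)^(1/3) = (398600 × 5631.8² / 4π²)^(1/3) = 6842 km.
Altitude h = a − R = 6842 − 6371 = 471 km.

471 km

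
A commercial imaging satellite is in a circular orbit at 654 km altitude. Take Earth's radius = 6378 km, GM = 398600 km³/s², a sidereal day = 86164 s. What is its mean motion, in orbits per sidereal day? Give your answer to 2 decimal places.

14.68

Semi-major axis a = 6378 + 654 = 7032 km. Period T = 2π√(a³/μ) = 2π√(7032³/398600) = 5868.5 s = 97.81 min.
Orbits per sidereal day = 86164 / 5868.5 = 14.682.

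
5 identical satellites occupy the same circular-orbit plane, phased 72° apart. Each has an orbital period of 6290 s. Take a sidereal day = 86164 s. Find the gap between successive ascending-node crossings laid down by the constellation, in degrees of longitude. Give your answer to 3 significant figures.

5.26°

Single-satellite node shift = (6290.0/86164) × 360° = 26.28°.
With 5 satellites evenly phased, successive equator crossings are 26.28/5 = 5.256° apart.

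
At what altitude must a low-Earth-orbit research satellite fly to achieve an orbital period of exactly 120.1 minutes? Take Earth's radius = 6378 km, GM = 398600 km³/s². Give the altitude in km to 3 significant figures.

1690 km

T = 120.1 min = 7206.0 s.
From T = 2π√(a³/μ): a = (μ T²/4π²)^(1/3) = (398600 × 7206.0² / 4π²)^(1/3) = 8063 km.
Altitude h = a − R = 8063 − 6378 = 1685 km.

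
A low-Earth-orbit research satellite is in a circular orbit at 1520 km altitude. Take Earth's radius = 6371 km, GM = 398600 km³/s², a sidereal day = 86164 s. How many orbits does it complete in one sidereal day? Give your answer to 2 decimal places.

12.35

Semi-major axis a = 6371 + 1520 = 7891 km. Period T = 2π√(a³/μ) = 2π√(7891³/398600) = 6976.0 s = 116.27 min.
Orbits per sidereal day = 86164 / 6976.0 = 12.351.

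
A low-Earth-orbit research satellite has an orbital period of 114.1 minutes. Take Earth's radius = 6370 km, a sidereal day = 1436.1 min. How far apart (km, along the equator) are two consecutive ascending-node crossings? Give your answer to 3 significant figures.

T = 114.1 min = 6846.0 s.
During one orbit Earth rotates (6846.0 / 86166) × 360° = 28.60°.
At the equator that is 28.60° × (2π·6370/360) km/° = 28.60 × 111.2 = 3180 km.

3180 km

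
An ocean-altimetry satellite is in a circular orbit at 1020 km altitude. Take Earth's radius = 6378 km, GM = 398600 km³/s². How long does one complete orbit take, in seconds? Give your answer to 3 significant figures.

6330 seconds

Semi-major axis a = 6378 + 1020 = 7398 km. Period T = 2π√(a³/μ) = 2π√(7398³/398600) = 6332.6 s = 105.54 min.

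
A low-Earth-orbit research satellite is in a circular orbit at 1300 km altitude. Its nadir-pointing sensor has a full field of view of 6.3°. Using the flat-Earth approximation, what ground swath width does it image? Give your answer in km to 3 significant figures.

Half-angle = 6.3°/2 = 3.15°.
Swath width ≈ 2h·tan(θ/2) = 2 × 1300 × tan(3.15°) = 143.1 km.

143 km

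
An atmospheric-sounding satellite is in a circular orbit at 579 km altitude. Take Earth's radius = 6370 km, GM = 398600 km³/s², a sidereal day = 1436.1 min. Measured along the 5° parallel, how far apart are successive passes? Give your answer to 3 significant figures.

Semi-major axis a = 6370 + 579 = 6949 km. Period T = 2π√(a³/μ) = 2π√(6949³/398600) = 5764.9 s = 96.08 min.
Node shift per orbit = (5764.9/86166) × 360° = 24.09°.
Equatorial spacing = 24.09 × 111.2 km/° = 2678 km.
At 5° latitude, spacing = 2678 × cos(5°) = 2668 km.

2670 km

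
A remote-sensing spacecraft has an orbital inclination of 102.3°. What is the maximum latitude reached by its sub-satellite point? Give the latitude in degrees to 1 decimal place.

77.7°

Retrograde orbit: the ground track reaches ±(180° − i) = ±(180 − 102.3) = ±77.7°.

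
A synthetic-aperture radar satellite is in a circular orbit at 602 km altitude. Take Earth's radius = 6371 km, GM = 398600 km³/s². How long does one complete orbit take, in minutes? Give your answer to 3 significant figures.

96.6 min

Semi-major axis a = 6371 + 602 = 6973 km. Period T = 2π√(a³/μ) = 2π√(6973³/398600) = 5794.8 s = 96.58 min.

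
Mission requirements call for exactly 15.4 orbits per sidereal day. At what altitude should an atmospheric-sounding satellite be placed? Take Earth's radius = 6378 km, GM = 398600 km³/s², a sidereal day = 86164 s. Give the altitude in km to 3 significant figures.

Required period T = 86164 / 15.4 = 5595.1 s.
From T = 2π√(a³/μ): a = (μ T²/4π²)^(1/3) = (398600 × 5595.1² / 4π²)^(1/3) = 6812 km.
Altitude h = a − R = 6812 − 6378 = 434 km.

434 km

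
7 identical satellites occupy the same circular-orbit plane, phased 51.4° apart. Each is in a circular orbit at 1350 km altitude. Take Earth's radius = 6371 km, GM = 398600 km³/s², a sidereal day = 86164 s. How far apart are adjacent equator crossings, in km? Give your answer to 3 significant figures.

448 km

Semi-major axis a = 6371 + 1350 = 7721 km. Period T = 2π√(a³/μ) = 2π√(7721³/398600) = 6751.8 s = 112.53 min.
Single-satellite node shift = (6751.8/86164) × 360° = 28.21°.
With 7 satellites evenly phased, successive equator crossings are 28.21/7 = 4.030° apart.
That is 4.030 × 111.2 = 448 km at the equator.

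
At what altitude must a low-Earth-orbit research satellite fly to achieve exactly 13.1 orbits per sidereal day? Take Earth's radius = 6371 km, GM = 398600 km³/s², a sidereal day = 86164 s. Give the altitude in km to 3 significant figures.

1220 km

Required period T = 86164 / 13.1 = 6577.4 s.
From T = 2π√(a³/μ): a = (μ T²/4π²)^(1/3) = (398600 × 6577.4² / 4π²)^(1/3) = 7587 km.
Altitude h = a − R = 7587 − 6371 = 1216 km.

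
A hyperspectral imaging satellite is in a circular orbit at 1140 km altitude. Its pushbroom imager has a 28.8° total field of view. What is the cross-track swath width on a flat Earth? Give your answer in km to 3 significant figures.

Half-angle = 28.8°/2 = 14.4°.
Swath width ≈ 2h·tan(θ/2) = 2 × 1140 × tan(14.4°) = 585.4 km.

585 km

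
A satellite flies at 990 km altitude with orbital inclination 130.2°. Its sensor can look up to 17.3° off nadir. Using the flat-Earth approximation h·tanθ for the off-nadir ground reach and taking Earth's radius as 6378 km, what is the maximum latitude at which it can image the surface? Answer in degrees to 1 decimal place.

Retrograde orbit: the ground track reaches ±(180° − i) = ±(180 − 130.2) = ±49.8°.
Sensor half-swath on the ground ≈ 990·tan(17.3°) = 308 km = 2.77° of latitude.
Maximum observable latitude ≈ 49.8 + 2.77 = 52.6°.

52.6°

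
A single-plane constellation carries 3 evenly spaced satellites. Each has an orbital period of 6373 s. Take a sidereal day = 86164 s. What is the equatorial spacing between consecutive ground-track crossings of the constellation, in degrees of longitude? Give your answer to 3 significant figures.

8.88°

Single-satellite node shift = (6373.0/86164) × 360° = 26.63°.
With 3 satellites evenly phased, successive equator crossings are 26.63/3 = 8.876° apart.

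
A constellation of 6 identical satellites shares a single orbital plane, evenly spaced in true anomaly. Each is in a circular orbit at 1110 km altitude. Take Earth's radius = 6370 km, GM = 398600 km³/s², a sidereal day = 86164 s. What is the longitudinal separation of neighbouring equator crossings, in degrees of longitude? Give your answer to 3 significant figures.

Semi-major axis a = 6370 + 1110 = 7480 km. Period T = 2π√(a³/μ) = 2π√(7480³/398600) = 6438.2 s = 107.30 min.
Single-satellite node shift = (6438.2/86164) × 360° = 26.90°.
With 6 satellites evenly phased, successive equator crossings are 26.90/6 = 4.483° apart.

4.48°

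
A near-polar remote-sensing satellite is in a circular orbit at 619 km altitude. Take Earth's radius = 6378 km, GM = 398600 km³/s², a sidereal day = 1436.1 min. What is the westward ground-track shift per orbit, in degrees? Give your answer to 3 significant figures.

24.3°

Semi-major axis a = 6378 + 619 = 6997 km. Period T = 2π√(a³/μ) = 2π√(6997³/398600) = 5824.8 s = 97.08 min.
During one orbit Earth rotates (5824.8 / 86166) × 360° = 24.34°.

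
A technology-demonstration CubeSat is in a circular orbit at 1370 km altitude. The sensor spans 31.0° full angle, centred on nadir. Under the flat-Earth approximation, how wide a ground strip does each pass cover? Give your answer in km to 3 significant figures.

760 km

Half-angle = 31.0°/2 = 15.5°.
Swath width ≈ 2h·tan(θ/2) = 2 × 1370 × tan(15.5°) = 759.9 km.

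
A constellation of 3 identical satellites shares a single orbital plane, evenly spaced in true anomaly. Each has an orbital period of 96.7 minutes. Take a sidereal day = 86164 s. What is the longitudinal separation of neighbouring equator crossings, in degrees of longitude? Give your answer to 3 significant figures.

T = 96.7 min = 5802.0 s.
Single-satellite node shift = (5802.0/86164) × 360° = 24.24°.
With 3 satellites evenly phased, successive equator crossings are 24.24/3 = 8.080° apart.

8.08°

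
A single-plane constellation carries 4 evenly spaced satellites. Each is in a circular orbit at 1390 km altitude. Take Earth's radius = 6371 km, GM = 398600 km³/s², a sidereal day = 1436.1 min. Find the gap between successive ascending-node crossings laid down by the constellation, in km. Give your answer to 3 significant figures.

790 km

Semi-major axis a = 6371 + 1390 = 7761 km. Period T = 2π√(a³/μ) = 2π√(7761³/398600) = 6804.4 s = 113.41 min.
Single-satellite node shift = (6804.4/86166) × 360° = 28.43°.
With 4 satellites evenly phased, successive equator crossings are 28.43/4 = 7.107° apart.
That is 7.107 × 111.2 = 790 km at the equator.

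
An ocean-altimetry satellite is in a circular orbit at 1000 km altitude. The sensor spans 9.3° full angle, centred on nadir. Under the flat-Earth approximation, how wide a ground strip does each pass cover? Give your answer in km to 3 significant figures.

163 km

Half-angle = 9.3°/2 = 4.65°.
Swath width ≈ 2h·tan(θ/2) = 2 × 1000 × tan(4.65°) = 162.7 km.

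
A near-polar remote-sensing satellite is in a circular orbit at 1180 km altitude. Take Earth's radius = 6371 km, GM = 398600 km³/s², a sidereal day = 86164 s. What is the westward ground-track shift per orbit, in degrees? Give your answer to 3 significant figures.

27.3°

Semi-major axis a = 6371 + 1180 = 7551 km. Period T = 2π√(a³/μ) = 2π√(7551³/398600) = 6530.1 s = 108.83 min.
During one orbit Earth rotates (6530.1 / 86164) × 360° = 27.28°.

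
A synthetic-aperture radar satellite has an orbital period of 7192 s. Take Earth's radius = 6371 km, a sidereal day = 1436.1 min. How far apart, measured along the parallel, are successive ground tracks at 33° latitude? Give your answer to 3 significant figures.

Node shift per orbit = (7192.0/86166) × 360° = 30.05°.
Equatorial spacing = 30.05 × 111.2 km/° = 3341 km.
At 33° latitude, spacing = 3341 × cos(33°) = 2802 km.

2800 km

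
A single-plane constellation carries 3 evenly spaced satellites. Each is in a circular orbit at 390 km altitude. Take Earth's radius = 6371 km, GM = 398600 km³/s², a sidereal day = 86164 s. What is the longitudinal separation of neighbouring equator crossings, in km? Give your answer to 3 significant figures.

857 km

Semi-major axis a = 6371 + 390 = 6761 km. Period T = 2π√(a³/μ) = 2π√(6761³/398600) = 5532.6 s = 92.21 min.
Single-satellite node shift = (5532.6/86164) × 360° = 23.12°.
With 3 satellites evenly phased, successive equator crossings are 23.12/3 = 7.705° apart.
That is 7.705 × 111.2 = 857 km at the equator.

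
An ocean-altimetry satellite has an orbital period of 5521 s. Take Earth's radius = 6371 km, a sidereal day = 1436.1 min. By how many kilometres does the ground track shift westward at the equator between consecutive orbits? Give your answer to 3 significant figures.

2560 km

During one orbit Earth rotates (5521.0 / 86166) × 360° = 23.07°.
At the equator that is 23.07° × (2π·6371/360) km/° = 23.07 × 111.2 = 2565 km.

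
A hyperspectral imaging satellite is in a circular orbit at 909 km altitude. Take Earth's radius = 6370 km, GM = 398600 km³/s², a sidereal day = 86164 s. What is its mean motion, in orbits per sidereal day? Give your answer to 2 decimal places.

13.94

Semi-major axis a = 6370 + 909 = 7279 km. Period T = 2π√(a³/μ) = 2π√(7279³/398600) = 6180.4 s = 103.01 min.
Orbits per sidereal day = 86164 / 6180.4 = 13.941.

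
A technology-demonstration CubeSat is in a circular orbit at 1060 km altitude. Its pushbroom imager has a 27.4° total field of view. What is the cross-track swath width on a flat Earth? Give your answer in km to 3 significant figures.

517 km

Half-angle = 27.4°/2 = 13.7°.
Swath width ≈ 2h·tan(θ/2) = 2 × 1060 × tan(13.7°) = 516.8 km.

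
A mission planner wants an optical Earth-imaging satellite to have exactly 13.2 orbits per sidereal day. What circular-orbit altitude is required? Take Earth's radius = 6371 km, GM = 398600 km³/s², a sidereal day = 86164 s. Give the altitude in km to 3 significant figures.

Required period T = 86164 / 13.2 = 6527.6 s.
From T = 2π√(a³/μ): a = (μ T²/4π²)^(1/3) = (398600 × 6527.6² / 4π²)^(1/3) = 7549 km.
Altitude h = a − R = 7549 − 6371 = 1178 km.

1180 km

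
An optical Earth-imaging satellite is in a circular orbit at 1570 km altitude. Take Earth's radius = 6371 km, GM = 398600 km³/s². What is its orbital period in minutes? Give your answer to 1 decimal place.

117.4 min

Semi-major axis a = 6371 + 1570 = 7941 km. Period T = 2π√(a³/μ) = 2π√(7941³/398600) = 7042.5 s = 117.37 min.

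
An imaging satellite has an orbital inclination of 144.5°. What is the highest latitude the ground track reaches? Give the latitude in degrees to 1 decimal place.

35.5°

Retrograde orbit: the ground track reaches ±(180° − i) = ±(180 − 144.5) = ±35.5°.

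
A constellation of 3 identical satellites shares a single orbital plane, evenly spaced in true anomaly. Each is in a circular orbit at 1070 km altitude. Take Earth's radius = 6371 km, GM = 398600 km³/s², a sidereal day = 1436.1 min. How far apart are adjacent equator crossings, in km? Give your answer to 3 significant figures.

Semi-major axis a = 6371 + 1070 = 7441 km. Period T = 2π√(a³/μ) = 2π√(7441³/398600) = 6387.9 s = 106.47 min.
Single-satellite node shift = (6387.9/86166) × 360° = 26.69°.
With 3 satellites evenly phased, successive equator crossings are 26.69/3 = 8.896° apart.
That is 8.896 × 111.2 = 989 km at the equator.

989 km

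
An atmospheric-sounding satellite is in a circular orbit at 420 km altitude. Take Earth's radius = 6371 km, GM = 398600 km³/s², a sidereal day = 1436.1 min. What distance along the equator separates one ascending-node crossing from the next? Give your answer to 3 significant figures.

2590 km

Semi-major axis a = 6371 + 420 = 6791 km. Period T = 2π√(a³/μ) = 2π√(6791³/398600) = 5569.4 s = 92.82 min.
During one orbit Earth rotates (5569.4 / 86166) × 360° = 23.27°.
At the equator that is 23.27° × (2π·6371/360) km/° = 23.27 × 111.2 = 2587 km.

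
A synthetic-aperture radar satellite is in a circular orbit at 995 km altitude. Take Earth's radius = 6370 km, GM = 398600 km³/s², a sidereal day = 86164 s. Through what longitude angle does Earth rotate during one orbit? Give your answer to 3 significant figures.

26.3°

Semi-major axis a = 6370 + 995 = 7365 km. Period T = 2π√(a³/μ) = 2π√(7365³/398600) = 6290.3 s = 104.84 min.
During one orbit Earth rotates (6290.3 / 86164) × 360° = 26.28°.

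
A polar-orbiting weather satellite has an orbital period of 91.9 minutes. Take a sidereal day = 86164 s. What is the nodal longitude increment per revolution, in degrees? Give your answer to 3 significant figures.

23.0°

T = 91.9 min = 5514.0 s.
During one orbit Earth rotates (5514.0 / 86164) × 360° = 23.04°.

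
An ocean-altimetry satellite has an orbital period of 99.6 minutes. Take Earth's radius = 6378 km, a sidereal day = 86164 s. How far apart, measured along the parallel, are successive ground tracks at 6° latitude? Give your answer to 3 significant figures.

2760 km

T = 99.6 min = 5976.0 s.
Node shift per orbit = (5976.0/86164) × 360° = 24.97°.
Equatorial spacing = 24.97 × 111.3 km/° = 2779 km.
At 6° latitude, spacing = 2779 × cos(6°) = 2764 km.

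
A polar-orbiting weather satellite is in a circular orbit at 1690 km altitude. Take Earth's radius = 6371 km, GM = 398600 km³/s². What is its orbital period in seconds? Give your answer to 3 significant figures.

Semi-major axis a = 6371 + 1690 = 8061 km. Period T = 2π√(a³/μ) = 2π√(8061³/398600) = 7202.7 s = 120.04 min.

7200 seconds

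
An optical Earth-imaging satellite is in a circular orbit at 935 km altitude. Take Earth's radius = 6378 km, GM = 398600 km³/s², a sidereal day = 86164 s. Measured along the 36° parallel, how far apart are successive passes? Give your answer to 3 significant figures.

2340 km

Semi-major axis a = 6378 + 935 = 7313 km. Period T = 2π√(a³/μ) = 2π√(7313³/398600) = 6223.8 s = 103.73 min.
Node shift per orbit = (6223.8/86164) × 360° = 26.00°.
Equatorial spacing = 26.00 × 111.3 km/° = 2895 km.
At 36° latitude, spacing = 2895 × cos(36°) = 2342 km.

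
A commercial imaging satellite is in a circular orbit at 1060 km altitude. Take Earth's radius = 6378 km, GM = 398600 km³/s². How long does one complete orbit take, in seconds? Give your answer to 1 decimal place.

Semi-major axis a = 6378 + 1060 = 7438 km. Period T = 2π√(a³/μ) = 2π√(7438³/398600) = 6384.0 s = 106.40 min.

6384.0 seconds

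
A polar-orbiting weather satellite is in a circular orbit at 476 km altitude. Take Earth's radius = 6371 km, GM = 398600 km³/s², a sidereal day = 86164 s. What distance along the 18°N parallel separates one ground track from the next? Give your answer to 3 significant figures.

Semi-major axis a = 6371 + 476 = 6847 km. Period T = 2π√(a³/μ) = 2π√(6847³/398600) = 5638.5 s = 93.97 min.
Node shift per orbit = (5638.5/86164) × 360° = 23.56°.
Equatorial spacing = 23.56 × 111.2 km/° = 2620 km.
At 18° latitude, spacing = 2620 × cos(18°) = 2491 km.

2490 km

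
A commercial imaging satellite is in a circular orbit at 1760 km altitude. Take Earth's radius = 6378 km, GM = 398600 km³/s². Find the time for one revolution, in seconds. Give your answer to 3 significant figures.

7310 seconds

Semi-major axis a = 6378 + 1760 = 8138 km. Period T = 2π√(a³/μ) = 2π√(8138³/398600) = 7306.1 s = 121.77 min.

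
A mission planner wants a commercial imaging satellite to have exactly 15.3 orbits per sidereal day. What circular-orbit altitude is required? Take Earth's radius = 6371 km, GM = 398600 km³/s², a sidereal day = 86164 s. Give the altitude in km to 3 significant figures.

470 km

Required period T = 86164 / 15.3 = 5631.6 s.
From T = 2π√(a³/μ): a = (μ T²/4π²)^(1/3) = (398600 × 5631.6² / 4π²)^(1/3) = 6841 km.
Altitude h = a − R = 6841 − 6371 = 470 km.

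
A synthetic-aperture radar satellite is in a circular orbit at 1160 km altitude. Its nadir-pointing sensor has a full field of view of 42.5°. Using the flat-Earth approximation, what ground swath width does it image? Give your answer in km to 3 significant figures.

902 km

Half-angle = 42.5°/2 = 21.25°.
Swath width ≈ 2h·tan(θ/2) = 2 × 1160 × tan(21.25°) = 902.2 km.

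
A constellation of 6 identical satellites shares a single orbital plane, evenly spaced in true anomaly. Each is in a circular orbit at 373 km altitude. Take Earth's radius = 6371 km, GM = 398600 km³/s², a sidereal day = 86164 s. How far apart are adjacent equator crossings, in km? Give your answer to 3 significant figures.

427 km

Semi-major axis a = 6371 + 373 = 6744 km. Period T = 2π√(a³/μ) = 2π√(6744³/398600) = 5511.7 s = 91.86 min.
Single-satellite node shift = (5511.7/86164) × 360° = 23.03°.
With 6 satellites evenly phased, successive equator crossings are 23.03/6 = 3.838° apart.
That is 3.838 × 111.2 = 427 km at the equator.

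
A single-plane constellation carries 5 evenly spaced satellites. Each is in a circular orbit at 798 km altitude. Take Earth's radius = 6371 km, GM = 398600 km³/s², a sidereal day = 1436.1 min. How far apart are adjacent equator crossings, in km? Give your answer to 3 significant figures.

Semi-major axis a = 6371 + 798 = 7169 km. Period T = 2π√(a³/μ) = 2π√(7169³/398600) = 6040.9 s = 100.68 min.
Single-satellite node shift = (6040.9/86166) × 360° = 25.24°.
With 5 satellites evenly phased, successive equator crossings are 25.24/5 = 5.048° apart.
That is 5.048 × 111.2 = 561 km at the equator.

561 km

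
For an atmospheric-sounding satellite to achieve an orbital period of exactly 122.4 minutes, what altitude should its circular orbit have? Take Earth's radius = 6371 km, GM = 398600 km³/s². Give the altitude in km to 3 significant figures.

1800 km

T = 122.4 min = 7344.0 s.
From T = 2π√(a³/μ): a = (μ T²/4π²)^(1/3) = (398600 × 7344.0² / 4π²)^(1/3) = 8166 km.
Altitude h = a − R = 8166 − 6371 = 1795 km.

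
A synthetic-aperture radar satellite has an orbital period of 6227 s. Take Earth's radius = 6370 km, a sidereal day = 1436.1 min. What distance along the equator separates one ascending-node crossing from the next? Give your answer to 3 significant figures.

During one orbit Earth rotates (6227.0 / 86166) × 360° = 26.02°.
At the equator that is 26.02° × (2π·6370/360) km/° = 26.02 × 111.2 = 2892 km.

2890 km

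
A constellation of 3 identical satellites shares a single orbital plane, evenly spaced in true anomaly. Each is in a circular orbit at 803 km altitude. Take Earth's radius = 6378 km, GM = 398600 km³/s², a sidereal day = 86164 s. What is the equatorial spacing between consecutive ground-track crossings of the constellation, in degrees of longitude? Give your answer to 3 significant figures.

8.43°

Semi-major axis a = 6378 + 803 = 7181 km. Period T = 2π√(a³/μ) = 2π√(7181³/398600) = 6056.0 s = 100.93 min.
Single-satellite node shift = (6056.0/86164) × 360° = 25.30°.
With 3 satellites evenly phased, successive equator crossings are 25.30/3 = 8.434° apart.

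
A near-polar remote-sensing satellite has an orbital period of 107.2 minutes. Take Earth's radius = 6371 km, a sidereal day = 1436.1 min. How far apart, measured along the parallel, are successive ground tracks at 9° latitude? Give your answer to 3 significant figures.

T = 107.2 min = 6432.0 s.
Node shift per orbit = (6432.0/86166) × 360° = 26.87°.
Equatorial spacing = 26.87 × 111.2 km/° = 2988 km.
At 9° latitude, spacing = 2988 × cos(9°) = 2951 km.

2950 km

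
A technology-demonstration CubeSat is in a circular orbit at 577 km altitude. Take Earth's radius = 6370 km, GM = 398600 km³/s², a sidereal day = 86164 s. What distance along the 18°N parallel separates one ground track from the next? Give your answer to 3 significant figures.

2550 km

Semi-major axis a = 6370 + 577 = 6947 km. Period T = 2π√(a³/μ) = 2π√(6947³/398600) = 5762.4 s = 96.04 min.
Node shift per orbit = (5762.4/86164) × 360° = 24.08°.
Equatorial spacing = 24.08 × 111.2 km/° = 2677 km.
At 18° latitude, spacing = 2677 × cos(18°) = 2546 km.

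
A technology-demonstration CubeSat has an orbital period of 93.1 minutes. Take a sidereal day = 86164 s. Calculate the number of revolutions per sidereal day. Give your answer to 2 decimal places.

15.42

T = 93.1 min = 5586.0 s.
Orbits per sidereal day = 86164 / 5586.0 = 15.425.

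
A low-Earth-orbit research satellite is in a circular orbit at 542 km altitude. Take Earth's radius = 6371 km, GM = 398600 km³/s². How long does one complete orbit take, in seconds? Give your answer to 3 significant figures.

Semi-major axis a = 6371 + 542 = 6913 km. Period T = 2π√(a³/μ) = 2π√(6913³/398600) = 5720.2 s = 95.34 min.

5720 seconds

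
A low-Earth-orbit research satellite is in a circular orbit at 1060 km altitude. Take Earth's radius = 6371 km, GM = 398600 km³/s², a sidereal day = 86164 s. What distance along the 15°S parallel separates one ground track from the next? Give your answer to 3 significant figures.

Semi-major axis a = 6371 + 1060 = 7431 km. Period T = 2π√(a³/μ) = 2π√(7431³/398600) = 6375.0 s = 106.25 min.
Node shift per orbit = (6375.0/86164) × 360° = 26.64°.
Equatorial spacing = 26.64 × 111.2 km/° = 2962 km.
At 15° latitude, spacing = 2962 × cos(15°) = 2861 km.

2860 km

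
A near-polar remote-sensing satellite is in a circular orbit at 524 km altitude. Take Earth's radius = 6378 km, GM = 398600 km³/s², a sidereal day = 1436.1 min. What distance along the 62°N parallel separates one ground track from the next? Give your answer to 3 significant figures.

1250 km

Semi-major axis a = 6378 + 524 = 6902 km. Period T = 2π√(a³/μ) = 2π√(6902³/398600) = 5706.6 s = 95.11 min.
Node shift per orbit = (5706.6/86166) × 360° = 23.84°.
Equatorial spacing = 23.84 × 111.3 km/° = 2654 km.
At 62° latitude, spacing = 2654 × cos(62°) = 1246 km.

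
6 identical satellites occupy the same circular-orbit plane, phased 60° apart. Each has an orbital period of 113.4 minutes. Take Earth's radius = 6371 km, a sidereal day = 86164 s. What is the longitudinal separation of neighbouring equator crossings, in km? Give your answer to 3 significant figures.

T = 113.4 min = 6804.0 s.
Single-satellite node shift = (6804.0/86164) × 360° = 28.43°.
With 6 satellites evenly phased, successive equator crossings are 28.43/6 = 4.738° apart.
That is 4.738 × 111.2 = 527 km at the equator.

527 km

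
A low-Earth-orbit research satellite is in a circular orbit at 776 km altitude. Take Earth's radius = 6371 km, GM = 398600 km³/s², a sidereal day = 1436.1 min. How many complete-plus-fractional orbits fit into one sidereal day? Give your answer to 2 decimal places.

Semi-major axis a = 6371 + 776 = 7147 km. Period T = 2π√(a³/μ) = 2π√(7147³/398600) = 6013.1 s = 100.22 min.
Orbits per sidereal day = 86166 / 6013.1 = 14.330.

14.33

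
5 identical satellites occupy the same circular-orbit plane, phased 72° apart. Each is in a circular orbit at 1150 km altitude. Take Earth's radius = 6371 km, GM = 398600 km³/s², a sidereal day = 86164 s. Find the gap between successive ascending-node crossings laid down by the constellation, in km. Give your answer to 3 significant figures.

603 km

Semi-major axis a = 6371 + 1150 = 7521 km. Period T = 2π√(a³/μ) = 2π√(7521³/398600) = 6491.2 s = 108.19 min.
Single-satellite node shift = (6491.2/86164) × 360° = 27.12°.
With 5 satellites evenly phased, successive equator crossings are 27.12/5 = 5.424° apart.
That is 5.424 × 111.2 = 603 km at the equator.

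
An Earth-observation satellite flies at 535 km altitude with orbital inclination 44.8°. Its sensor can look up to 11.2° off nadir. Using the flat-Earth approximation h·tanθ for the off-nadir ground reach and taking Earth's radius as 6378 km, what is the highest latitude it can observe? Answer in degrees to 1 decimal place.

45.8°

For a prograde orbit the ground track reaches latitude ±i = ±44.8°.
Sensor half-swath on the ground ≈ 535·tan(11.2°) = 106 km = 0.95° of latitude.
Maximum observable latitude ≈ 44.8 + 0.95 = 45.8°.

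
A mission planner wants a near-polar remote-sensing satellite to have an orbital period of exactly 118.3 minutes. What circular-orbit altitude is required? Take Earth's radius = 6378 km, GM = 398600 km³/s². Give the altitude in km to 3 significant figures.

T = 118.3 min = 7098.0 s.
From T = 2π√(a³/μ): a = (μ T²/4π²)^(1/3) = (398600 × 7098.0² / 4π²)^(1/3) = 7983 km.
Altitude h = a − R = 7983 − 6378 = 1605 km.

1600 km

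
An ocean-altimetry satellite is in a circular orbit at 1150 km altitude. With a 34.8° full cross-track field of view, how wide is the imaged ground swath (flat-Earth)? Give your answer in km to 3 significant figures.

Half-angle = 34.8°/2 = 17.4°.
Swath width ≈ 2h·tan(θ/2) = 2 × 1150 × tan(17.4°) = 720.8 km.

721 km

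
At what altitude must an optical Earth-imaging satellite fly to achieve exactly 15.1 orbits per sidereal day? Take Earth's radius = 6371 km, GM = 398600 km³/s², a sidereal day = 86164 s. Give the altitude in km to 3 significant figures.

531 km

Required period T = 86164 / 15.1 = 5706.2 s.
From T = 2π√(a³/μ): a = (μ T²/4π²)^(1/3) = (398600 × 5706.2² / 4π²)^(1/3) = 6902 km.
Altitude h = a − R = 6902 − 6371 = 531 km.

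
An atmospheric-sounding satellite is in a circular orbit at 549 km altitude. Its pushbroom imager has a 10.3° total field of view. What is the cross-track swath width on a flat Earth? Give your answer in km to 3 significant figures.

99.0 km

Half-angle = 10.3°/2 = 5.15°.
Swath width ≈ 2h·tan(θ/2) = 2 × 549 × tan(5.15°) = 99.0 km.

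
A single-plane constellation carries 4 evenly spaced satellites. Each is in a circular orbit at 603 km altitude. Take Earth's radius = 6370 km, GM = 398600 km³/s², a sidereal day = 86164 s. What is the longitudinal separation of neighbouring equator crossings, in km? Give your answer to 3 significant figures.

Semi-major axis a = 6370 + 603 = 6973 km. Period T = 2π√(a³/μ) = 2π√(6973³/398600) = 5794.8 s = 96.58 min.
Single-satellite node shift = (5794.8/86164) × 360° = 24.21°.
With 4 satellites evenly phased, successive equator crossings are 24.21/4 = 6.053° apart.
That is 6.053 × 111.2 = 673 km at the equator.

673 km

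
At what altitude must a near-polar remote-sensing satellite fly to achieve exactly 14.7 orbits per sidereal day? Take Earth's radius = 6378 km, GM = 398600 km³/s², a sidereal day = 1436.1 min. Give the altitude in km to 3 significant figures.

Required period T = 86166 / 14.7 = 5861.6 s.
From T = 2π√(a³/μ): a = (μ T²/4π²)^(1/3) = (398600 × 5861.6² / 4π²)^(1/3) = 7026 km.
Altitude h = a − R = 7026 − 6378 = 648 km.

648 km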